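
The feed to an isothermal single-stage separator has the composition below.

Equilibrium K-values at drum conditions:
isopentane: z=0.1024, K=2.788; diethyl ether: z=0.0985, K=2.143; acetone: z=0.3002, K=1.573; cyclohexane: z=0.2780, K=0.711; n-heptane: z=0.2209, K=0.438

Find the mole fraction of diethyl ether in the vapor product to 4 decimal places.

y_diethyl ether = 0.1255

Material balance + equilibrium reduce to Σ zᵢ(Kᵢ−1)/(1+ψ(Kᵢ−1)) = 0.
Feasibility: ΣzᵢKᵢ = 1.2632, Σzᵢ/Kᵢ = 1.1689 — both > 1, two phases present.
Newton–Raphson from ψ = 0.5:
  ψ = 0.5000: g = 0.03544, g' = -0.3696 → ψ = 0.5959
  ψ = 0.5959: g = 0.00014, g' = -0.3686 → ψ = 0.5963
Converged at ψ = 0.5963.
Compositions from xᵢ = zᵢ/(1+ψ(Kᵢ−1)), yᵢ = Kᵢxᵢ:
  isopentane: x = 0.0496, y = 0.1382
  diethyl ether: x = 0.0586, y = 0.1255
  acetone: x = 0.2238, y = 0.3520
  cyclohexane: x = 0.3359, y = 0.2388
  n-heptane: x = 0.3322, y = 0.1455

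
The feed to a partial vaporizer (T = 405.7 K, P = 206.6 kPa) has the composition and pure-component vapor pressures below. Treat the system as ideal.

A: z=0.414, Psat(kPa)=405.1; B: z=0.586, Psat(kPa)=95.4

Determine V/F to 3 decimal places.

Raoult's law: Kᵢ = Pᵢˢᵃᵗ/P = Pᵢˢᵃᵗ/206.6.
  K_A = 405.1/206.6 = 1.96079, K_B = 95.4/206.6 = 0.46176
Binary case is linear: z₁(K₁−1)(1+V/F(K₂−1)) + z₂(K₂−1)(1+V/F(K₁−1)) = 0
⇒ V/F = [z₁(K₁−1)+z₂(K₂−1)] / [−(K₁−1)(K₂−1)] = 0.0824/0.5171 = 0.159

V/F = 0.159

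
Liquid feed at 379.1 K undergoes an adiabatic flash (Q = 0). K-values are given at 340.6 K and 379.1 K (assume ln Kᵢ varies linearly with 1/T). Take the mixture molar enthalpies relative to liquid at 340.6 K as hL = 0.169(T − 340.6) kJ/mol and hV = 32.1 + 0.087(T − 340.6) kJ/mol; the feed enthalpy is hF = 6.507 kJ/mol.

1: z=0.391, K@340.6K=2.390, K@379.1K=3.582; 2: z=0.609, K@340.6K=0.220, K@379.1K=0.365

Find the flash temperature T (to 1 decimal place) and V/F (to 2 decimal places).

Adiabatic flash: solve Rachford–Rice at each trial T, then check hF = ψ·hV(T) + (1−ψ)·hL(T).
  T = 340.6 K: K = (2.390, 0.220), RR gives ψ = 0.063, H_out = 2.027 kJ/mol
  T = 379.1 K: K = (3.582, 0.365), RR gives ψ = 0.380, H_out = 17.501 kJ/mol
  T = 359.9 K: K = (2.959, 0.287), RR gives ψ = 0.238, H_out = 10.521 kJ/mol
  T = 350.2 K: K = (2.666, 0.252), RR gives ψ = 0.157, H_out = 6.548 kJ/mol
  T = 345.4 K: K = (2.526, 0.236), RR gives ψ = 0.113, H_out = 4.380 kJ/mol
  T = 347.8 K: K = (2.595, 0.244), RR gives ψ = 0.135, H_out = 5.484 kJ/mol
Linear interpolation between T = 347.8 (H_out = 5.484) and T = 350.2 (H_out = 6.548) on hF = 6.507 gives T ≈ 350.1 K, at which ψ = 0.16.

T = 350.1 K, V/F = 0.16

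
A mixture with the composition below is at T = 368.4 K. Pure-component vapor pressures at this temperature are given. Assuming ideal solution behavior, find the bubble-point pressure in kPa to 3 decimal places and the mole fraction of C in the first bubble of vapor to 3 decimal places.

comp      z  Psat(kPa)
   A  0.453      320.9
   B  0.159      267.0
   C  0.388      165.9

At the bubble point ψ → 0, so ΣzᵢKᵢ = 1 with Kᵢ = Pᵢˢᵃᵗ/P ⇒ P = ΣzᵢPᵢˢᵃᵗ.
P = 0.453·320.9 + 0.159·267.0 + 0.388·165.9 = 252.190 kPa
yᵢ = zᵢPᵢˢᵃᵗ/P ⇒ y_C = 0.388·165.9/252.190 = 0.255

Pbub = 252.190 kPa, y_C = 0.255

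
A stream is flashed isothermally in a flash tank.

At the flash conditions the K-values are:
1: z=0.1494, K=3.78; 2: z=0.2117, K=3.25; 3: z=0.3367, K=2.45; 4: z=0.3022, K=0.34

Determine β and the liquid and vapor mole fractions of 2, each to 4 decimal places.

β = 0.8970, x_2 = 0.0701, y_2 = 0.2280

Rachford–Rice: g(β) = Σ zᵢ(Kᵢ−1)/(1+β(Kᵢ−1)) = 0.
Check two-phase: ΣzᵢKᵢ = 2.1804 > 1 and Σzᵢ/Kᵢ = 1.1309 > 1, so g(0) = 1.1804 > 0 and g(1) = -0.1309 < 0.
Newton–Raphson from β = 0.5:
  β = 0.5000: g = 0.38327, g' = -0.9706 → β = 0.8949
  β = 0.8949: g = 0.00245, g' = -1.1325 → β = 0.8970
Converged at β = 0.8970.
Compositions from xᵢ = zᵢ/(1+β(Kᵢ−1)), yᵢ = Kᵢxᵢ:
  1: x = 0.0428, y = 0.1616
  2: x = 0.0701, y = 0.2280
  3: x = 0.1463, y = 0.3586
  4: x = 0.7408, y = 0.2519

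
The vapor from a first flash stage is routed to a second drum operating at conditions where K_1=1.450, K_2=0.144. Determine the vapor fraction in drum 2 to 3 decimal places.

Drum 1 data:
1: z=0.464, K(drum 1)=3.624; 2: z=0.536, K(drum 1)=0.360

V/F (drum 2) = 0.187

Drum 1:
Material balance + equilibrium reduce to Σ zᵢ(Kᵢ−1)/(1+ψ₁(Kᵢ−1)) = 0.
Feasibility: ΣzᵢKᵢ = 1.874, Σzᵢ/Kᵢ = 1.617 — both > 1, two phases present.
Binary case is linear: z₁(K₁−1)(1+ψ₁(K₂−1)) + z₂(K₂−1)(1+ψ₁(K₁−1)) = 0
⇒ ψ₁ = [z₁(K₁−1)+z₂(K₂−1)] / [−(K₁−1)(K₂−1)] = 0.8745/1.6794 = 0.521
Drum-1 compositions:
  1: x = 0.196, y = 0.711
  2: x = 0.804, y = 0.289
Drum-2 feed = drum-1 vapor: z₂ = (0.7106, 0.2894).
Drum 2:
Material balance + equilibrium reduce to Σ zᵢ(Kᵢ−1)/(1+ψ₂(Kᵢ−1)) = 0.
g(0) = ΣzᵢKᵢ − 1 = 0.072 and g(1) = 1 − Σzᵢ/Kᵢ = -1.500, so a root lies in (0, 1).
Iterate (Newton) starting at ψ₂ = 0.5:
  ψ₂ = 0.500: g = -0.1721, g' = -0.744 → ψ₂ = 0.269
  ψ₂ = 0.269: g = -0.0365, g' = -0.472 → ψ₂ = 0.191
  ψ₂ = 0.191: g = -0.0019, g' = -0.425 → ψ₂ = 0.187
Converged at ψ₂ = 0.187.
  1: x = 0.655, y = 0.950
  2: x = 0.345, y = 0.050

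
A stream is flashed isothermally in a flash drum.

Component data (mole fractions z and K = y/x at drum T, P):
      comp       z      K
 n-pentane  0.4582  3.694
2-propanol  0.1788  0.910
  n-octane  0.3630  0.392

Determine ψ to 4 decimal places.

Newton iteration, ψ⁰ = 0.5:
  ψ = 0.5000: g = 0.19199, g' = -0.8823 → ψ = 0.7176
  ψ = 0.7176: g = 0.01210, g' = -0.8105 → ψ = 0.7325
Converged at ψ = 0.7325.

ψ = 0.7325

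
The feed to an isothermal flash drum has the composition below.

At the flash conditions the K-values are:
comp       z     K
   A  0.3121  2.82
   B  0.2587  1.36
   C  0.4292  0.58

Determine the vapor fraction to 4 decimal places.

ψ = 0.8886

Material balance + equilibrium reduce to Σ zᵢ(Kᵢ−1)/(1+ψ(Kᵢ−1)) = 0.
Check two-phase: ΣzᵢKᵢ = 1.4809 > 1 and Σzᵢ/Kᵢ = 1.0409 > 1, so g(0) = 0.4809 > 0 and g(1) = -0.0409 < 0.
Iterate (Newton) starting at ψ = 0.69:
  ψ = 0.6900: g = 0.07258, g' = -0.3748 → ψ = 0.8837
  ψ = 0.8837: g = 0.00178, g' = -0.3627 → ψ = 0.8886
Converged at ψ = 0.8886.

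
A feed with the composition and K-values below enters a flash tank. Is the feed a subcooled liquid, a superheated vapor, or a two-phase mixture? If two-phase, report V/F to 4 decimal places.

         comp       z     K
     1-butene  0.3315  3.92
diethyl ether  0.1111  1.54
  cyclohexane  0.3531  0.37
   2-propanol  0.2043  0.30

ΣzᵢKᵢ = 1.6625; Σzᵢ/Kᵢ = 1.7920.
Both exceed 1, so a two-phase solution exists.
Rachford–Rice: g(ψ) = Σ zᵢ(Kᵢ−1)/(1+ψ(Kᵢ−1)) = 0.
Newton–Raphson from ψ = 0.38:
  ψ = 0.3800: g = 0.02132, g' = -1.0855 → ψ = 0.3996
  ψ = 0.3996: g = 0.00019, g' = -1.0672 → ψ = 0.3998
Converged at ψ = 0.3998.

two-phase, V/F = 0.3998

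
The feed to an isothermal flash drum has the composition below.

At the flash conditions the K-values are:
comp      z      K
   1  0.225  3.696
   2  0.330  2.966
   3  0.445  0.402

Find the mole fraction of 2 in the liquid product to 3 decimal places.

Rachford–Rice: g(β) = Σ zᵢ(Kᵢ−1)/(1+β(Kᵢ−1)) = 0.
Check two-phase: ΣzᵢKᵢ = 1.989 > 1 and Σzᵢ/Kᵢ = 1.279 > 1, so g(0) = 0.989 > 0 and g(1) = -0.279 < 0.
Newton iteration, β⁰ = 0.5:
  β = 0.500: g = 0.2059, g' = -0.945 → β = 0.718
  β = 0.718: g = 0.0094, g' = -0.898 → β = 0.728
Converged at β = 0.728.
Compositions from xᵢ = zᵢ/(1+β(Kᵢ−1)), yᵢ = Kᵢxᵢ:
  1: x = 0.076, y = 0.281
  2: x = 0.136, y = 0.402
  3: x = 0.788, y = 0.317

x_2 = 0.136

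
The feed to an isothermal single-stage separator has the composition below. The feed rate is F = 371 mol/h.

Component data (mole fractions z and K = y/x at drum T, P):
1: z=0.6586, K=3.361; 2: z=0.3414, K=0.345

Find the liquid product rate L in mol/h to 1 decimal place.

L = 51.6 mol/h

Material balance + equilibrium reduce to Σ zᵢ(Kᵢ−1)/(1+ψ(Kᵢ−1)) = 0.
g(0) = ΣzᵢKᵢ − 1 = 1.3313 and g(1) = 1 − Σzᵢ/Kᵢ = -0.1855, so a root lies in (0, 1).
Newton iteration, ψ⁰ = 0.4:
  ψ = 0.4000: g = 0.49671, g' = -1.2400 → ψ = 0.8006
  ψ = 0.8006: g = 0.06786, g' = -1.0870 → ψ = 0.8630
  ψ = 0.8630: g = -0.00247, g' = -1.1729 → ψ = 0.8609
Converged at ψ = 0.8609.
Then V = ψ·F = 0.8609·371 = 319.4 mol/h and L = F − V = 51.6 mol/h.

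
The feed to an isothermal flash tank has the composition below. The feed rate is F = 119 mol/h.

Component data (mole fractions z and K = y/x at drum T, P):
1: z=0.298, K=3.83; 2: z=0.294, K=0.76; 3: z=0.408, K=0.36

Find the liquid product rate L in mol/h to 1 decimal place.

L = 76.0 mol/h

Rachford–Rice: g(β) = Σ zᵢ(Kᵢ−1)/(1+β(Kᵢ−1)) = 0.
Check two-phase: ΣzᵢKᵢ = 1.512 > 1 and Σzᵢ/Kᵢ = 1.598 > 1, so g(0) = 0.512 > 0 and g(1) = -0.598 < 0.
Newton iteration, β⁰ = 0.36:
  β = 0.360: g = 0.0012, g' = -0.888 → β = 0.361
Converged at β = 0.361.
Then V = β·F = 0.3614·119 = 43.0 mol/h and L = F − V = 76.0 mol/h.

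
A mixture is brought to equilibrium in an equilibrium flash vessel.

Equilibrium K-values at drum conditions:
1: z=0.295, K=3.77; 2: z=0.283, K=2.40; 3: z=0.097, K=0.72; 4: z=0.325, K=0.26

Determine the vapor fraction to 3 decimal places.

ψ = 0.652

Material balance + equilibrium reduce to Σ zᵢ(Kᵢ−1)/(1+ψ(Kᵢ−1)) = 0.
Feasibility: ΣzᵢKᵢ = 1.946, Σzᵢ/Kᵢ = 1.581 — both > 1, two phases present.
Newton iteration, ψ⁰ = 0.37:
  ψ = 0.370: g = 0.3031, g' = -1.140 → ψ = 0.636
  ψ = 0.636: g = 0.0182, g' = -1.098 → ψ = 0.652
Converged at ψ = 0.652.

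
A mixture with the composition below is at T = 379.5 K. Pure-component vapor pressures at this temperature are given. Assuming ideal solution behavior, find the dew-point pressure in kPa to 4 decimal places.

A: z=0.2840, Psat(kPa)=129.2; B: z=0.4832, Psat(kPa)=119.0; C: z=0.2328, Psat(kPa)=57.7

At the dew point ψ → 1, so Σzᵢ/Kᵢ = 1 with Kᵢ = Pᵢˢᵃᵗ/P ⇒ 1/P = Σzᵢ/Pᵢˢᵃᵗ.
1/P = 0.2840/129.2 + 0.4832/119.0 + 0.2328/57.7 = 0.0102933 ⇒ P = 97.1505 kPa

Pdew = 97.1505 kPa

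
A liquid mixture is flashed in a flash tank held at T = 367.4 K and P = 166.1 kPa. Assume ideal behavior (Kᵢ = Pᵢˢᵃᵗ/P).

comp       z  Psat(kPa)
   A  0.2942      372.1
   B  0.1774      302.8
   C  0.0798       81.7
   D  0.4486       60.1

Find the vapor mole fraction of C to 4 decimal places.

Raoult's law: Kᵢ = Pᵢˢᵃᵗ/P = Pᵢˢᵃᵗ/166.1.
  K_A = 372.1/166.1 = 2.240217, K_B = 302.8/166.1 = 1.822998, K_C = 81.7/166.1 = 0.491872, K_D = 60.1/166.1 = 0.361830
Rachford–Rice: g(ψ) = Σ zᵢ(Kᵢ−1)/(1+ψ(Kᵢ−1)) = 0.
Feasibility: ΣzᵢKᵢ = 1.1840, Σzᵢ/Kᵢ = 1.6307 — both > 1, two phases present.
Iterate (Newton) starting at ψ = 0.5:
  ψ = 0.5000: g = -0.14615, g' = -0.6638 → ψ = 0.2798
  ψ = 0.2798: g = -0.00625, g' = -0.6275 → ψ = 0.2699
Converged at ψ = 0.2699.
Compositions from xᵢ = zᵢ/(1+ψ(Kᵢ−1)), yᵢ = Kᵢxᵢ:
  A: x = 0.2204, y = 0.4938
  B: x = 0.1452, y = 0.2646
  C: x = 0.0925, y = 0.0455
  D: x = 0.5419, y = 0.1961

y_C = 0.0455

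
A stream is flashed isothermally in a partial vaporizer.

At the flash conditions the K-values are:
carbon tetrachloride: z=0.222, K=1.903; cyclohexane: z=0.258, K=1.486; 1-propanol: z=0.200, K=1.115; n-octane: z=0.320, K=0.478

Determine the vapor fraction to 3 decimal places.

Rachford–Rice: g(ψ) = Σ zᵢ(Kᵢ−1)/(1+ψ(Kᵢ−1)) = 0.
Check two-phase: ΣzᵢKᵢ = 1.182 > 1 and Σzᵢ/Kᵢ = 1.139 > 1, so g(0) = 0.182 > 0 and g(1) = -0.139 < 0.
Newton–Raphson from ψ = 0.5:
  ψ = 0.500: g = 0.0347, g' = -0.287 → ψ = 0.621
  ψ = 0.621: g = -0.0009, g' = -0.303 → ψ = 0.618
Converged at ψ = 0.618.

ψ = 0.618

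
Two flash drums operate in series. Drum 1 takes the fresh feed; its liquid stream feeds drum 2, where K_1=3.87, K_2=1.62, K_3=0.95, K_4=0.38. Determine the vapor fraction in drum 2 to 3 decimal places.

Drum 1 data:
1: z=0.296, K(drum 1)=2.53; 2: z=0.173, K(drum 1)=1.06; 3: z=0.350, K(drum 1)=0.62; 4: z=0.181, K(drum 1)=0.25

V/F (drum 2) = 0.689

Drum 1:
Material balance + equilibrium reduce to Σ zᵢ(Kᵢ−1)/(1+ψ₁(Kᵢ−1)) = 0.
Feasibility: ΣzᵢKᵢ = 1.195, Σzᵢ/Kᵢ = 1.569 — both > 1, two phases present.
Iterate (Newton) starting at ψ₁ = 0.58:
  ψ₁ = 0.580: g = -0.1609, g' = -0.597 → ψ₁ = 0.311
  ψ₁ = 0.311: g = -0.0106, g' = -0.557 → ψ₁ = 0.292
Converged at ψ₁ = 0.292.
Drum-1 compositions:
  1: x = 0.205, y = 0.518
  2: x = 0.170, y = 0.180
  3: x = 0.394, y = 0.244
  4: x = 0.232, y = 0.058
Drum-2 feed = drum-1 liquid: z₂ = (0.2047, 0.1700, 0.3936, 0.2317).
Drum 2:
Iterate (Newton) starting at ψ₂ = 0.5:
  ψ₂ = 0.500: g = 0.0933, g' = -0.511 → ψ₂ = 0.683
  ψ₂ = 0.683: g = 0.0030, g' = -0.494 → ψ₂ = 0.689
Converged at ψ₂ = 0.689.
  1: x = 0.069, y = 0.266
  2: x = 0.119, y = 0.193
  3: x = 0.408, y = 0.387
  4: x = 0.404, y = 0.154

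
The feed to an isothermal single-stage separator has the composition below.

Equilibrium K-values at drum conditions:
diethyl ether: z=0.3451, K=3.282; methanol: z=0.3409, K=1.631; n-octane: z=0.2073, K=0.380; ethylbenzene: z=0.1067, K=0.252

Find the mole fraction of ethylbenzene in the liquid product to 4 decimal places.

Material balance + equilibrium reduce to Σ zᵢ(Kᵢ−1)/(1+ψ(Kᵢ−1)) = 0.
Check two-phase: ΣzᵢKᵢ = 1.7943 > 1 and Σzᵢ/Kᵢ = 1.2831 > 1, so g(0) = 0.7943 > 0 and g(1) = -0.2831 < 0.
Newton iteration, ψ⁰ = 0.43:
  ψ = 0.4300: g = 0.27378, g' = -0.8197 → ψ = 0.7640
  ψ = 0.7640: g = 0.00174, g' = -0.9133 → ψ = 0.7659
Converged at ψ = 0.7659.
Compositions from xᵢ = zᵢ/(1+ψ(Kᵢ−1)), yᵢ = Kᵢxᵢ:
  diethyl ether: x = 0.1256, y = 0.4122
  methanol: x = 0.2298, y = 0.3748
  n-octane: x = 0.3948, y = 0.1500
  ethylbenzene: x = 0.2498, y = 0.0630

x_ethylbenzene = 0.2498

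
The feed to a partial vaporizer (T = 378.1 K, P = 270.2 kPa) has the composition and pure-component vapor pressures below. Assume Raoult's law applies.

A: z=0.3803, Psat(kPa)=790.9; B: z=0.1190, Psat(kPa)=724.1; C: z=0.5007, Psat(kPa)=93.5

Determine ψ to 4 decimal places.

ψ = 0.4951

Raoult's law: Kᵢ = Pᵢˢᵃᵗ/P = Pᵢˢᵃᵗ/270.2.
  K_A = 790.9/270.2 = 2.927091, K_B = 724.1/270.2 = 2.679867, K_C = 93.5/270.2 = 0.346040
Let ψ = V/F and solve Σ zᵢ(Kᵢ−1)/(1+ψ(Kᵢ−1)) = 0.
Feasibility: ΣzᵢKᵢ = 1.6053, Σzᵢ/Kᵢ = 1.6213 — both > 1, two phases present.
Newton iteration, ψ⁰ = 0.5:
  ψ = 0.5000: g = -0.00463, g' = -0.9382 → ψ = 0.4951
Converged at ψ = 0.4951.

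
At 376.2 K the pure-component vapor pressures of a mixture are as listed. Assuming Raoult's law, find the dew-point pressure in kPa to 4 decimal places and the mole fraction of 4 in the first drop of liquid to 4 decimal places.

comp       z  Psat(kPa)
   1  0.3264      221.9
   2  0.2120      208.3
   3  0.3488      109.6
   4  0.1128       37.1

Pdew = 114.7894 kPa, x_4 = 0.3490

At the dew point ψ → 1, so Σzᵢ/Kᵢ = 1 with Kᵢ = Pᵢˢᵃᵗ/P ⇒ 1/P = Σzᵢ/Pᵢˢᵃᵗ.
1/P = 0.3264/221.9 + 0.2120/208.3 + 0.3488/109.6 + 0.1128/37.1 = 0.0087116 ⇒ P = 114.7894 kPa
xᵢ = zᵢP/Pᵢˢᵃᵗ ⇒ x_4 = 0.1128·114.7894/37.1 = 0.3490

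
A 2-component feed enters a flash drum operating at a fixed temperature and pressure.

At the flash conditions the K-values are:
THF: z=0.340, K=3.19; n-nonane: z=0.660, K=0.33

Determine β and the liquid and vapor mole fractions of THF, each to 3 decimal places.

Material balance + equilibrium reduce to Σ zᵢ(Kᵢ−1)/(1+β(Kᵢ−1)) = 0.
Check two-phase: ΣzᵢKᵢ = 1.302 > 1 and Σzᵢ/Kᵢ = 2.107 > 1, so g(0) = 0.302 > 0 and g(1) = -1.107 < 0.
Binary case is linear: z₁(K₁−1)(1+β(K₂−1)) + z₂(K₂−1)(1+β(K₁−1)) = 0
⇒ β = [z₁(K₁−1)+z₂(K₂−1)] / [−(K₁−1)(K₂−1)] = 0.3024/1.4673 = 0.206
Compositions from xᵢ = zᵢ/(1+β(Kᵢ−1)), yᵢ = Kᵢxᵢ:
  THF: x = 0.234, y = 0.747
  n-nonane: x = 0.766, y = 0.253

β = 0.206, x_THF = 0.234, y_THF = 0.747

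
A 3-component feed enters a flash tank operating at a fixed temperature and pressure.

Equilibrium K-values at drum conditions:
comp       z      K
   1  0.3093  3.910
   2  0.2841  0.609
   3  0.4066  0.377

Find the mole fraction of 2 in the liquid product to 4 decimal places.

Material balance + equilibrium reduce to Σ zᵢ(Kᵢ−1)/(1+ψ(Kᵢ−1)) = 0.
Check two-phase: ΣzᵢKᵢ = 1.5357 > 1 and Σzᵢ/Kᵢ = 1.6241 > 1, so g(0) = 0.5357 > 0 and g(1) = -0.6241 < 0.
Iterate (Newton) starting at ψ = 0.5:
  ψ = 0.5000: g = -0.13937, g' = -0.8346 → ψ = 0.3330
  ψ = 0.3330: g = 0.00977, g' = -0.9842 → ψ = 0.3429
  ψ = 0.3429: g = 0.00007, g' = -0.9693 → ψ = 0.3430
Converged at ψ = 0.3430.
Compositions from xᵢ = zᵢ/(1+ψ(Kᵢ−1)), yᵢ = Kᵢxᵢ:
  1: x = 0.1548, y = 0.6052
  2: x = 0.3281, y = 0.1998
  3: x = 0.5171, y = 0.1949

x_2 = 0.3281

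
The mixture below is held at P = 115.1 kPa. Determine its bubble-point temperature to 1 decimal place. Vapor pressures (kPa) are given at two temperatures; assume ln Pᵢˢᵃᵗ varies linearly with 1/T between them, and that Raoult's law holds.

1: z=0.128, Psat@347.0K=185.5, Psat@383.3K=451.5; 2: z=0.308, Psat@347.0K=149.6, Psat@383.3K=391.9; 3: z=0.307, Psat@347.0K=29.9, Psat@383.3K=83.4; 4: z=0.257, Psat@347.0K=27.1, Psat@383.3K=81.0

Bubble-point temperature: ΣzᵢPᵢˢᵃᵗ(T) = P. Interpolate ln Pᵢˢᵃᵗ = aᵢ + bᵢ/T.
  T = 347.0 K: ΣzᵢPᵢˢᵃᵗ = 85.96 kPa
  T = 383.3 K: ΣzᵢPᵢˢᵃᵗ = 224.92 kPa
  T = 365.1 K: ΣzᵢPᵢˢᵃᵗ = 142.17 kPa
  T = 356.1 K: ΣzᵢPᵢˢᵃᵗ = 111.40 kPa
  T = 360.6 K: ΣzᵢPᵢˢᵃᵗ = 126.04 kPa
  T = 358.4 K: ΣzᵢPᵢˢᵃᵗ = 118.70 kPa
Interpolating between 356.1 K and 358.4 K gives T ≈ 357.3 K.

T = 357.3 K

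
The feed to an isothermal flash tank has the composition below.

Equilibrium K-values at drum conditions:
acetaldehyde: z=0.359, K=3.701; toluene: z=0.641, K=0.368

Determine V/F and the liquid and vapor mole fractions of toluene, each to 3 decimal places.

V/F = 0.331, x_toluene = 0.810, y_toluene = 0.298

Rachford–Rice: g(V/F) = Σ zᵢ(Kᵢ−1)/(1+V/F(Kᵢ−1)) = 0.
g(0) = ΣzᵢKᵢ − 1 = 0.565 and g(1) = 1 − Σzᵢ/Kᵢ = -0.839, so a root lies in (0, 1).
Binary case is linear: z₁(K₁−1)(1+V/F(K₂−1)) + z₂(K₂−1)(1+V/F(K₁−1)) = 0
⇒ V/F = [z₁(K₁−1)+z₂(K₂−1)] / [−(K₁−1)(K₂−1)] = 0.5645/1.7070 = 0.331
Compositions from xᵢ = zᵢ/(1+V/F(Kᵢ−1)), yᵢ = Kᵢxᵢ:
  acetaldehyde: x = 0.190, y = 0.702
  toluene: x = 0.810, y = 0.298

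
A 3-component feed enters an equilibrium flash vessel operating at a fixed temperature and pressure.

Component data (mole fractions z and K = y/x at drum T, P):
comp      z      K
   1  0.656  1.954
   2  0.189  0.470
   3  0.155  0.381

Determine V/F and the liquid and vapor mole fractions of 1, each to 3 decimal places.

V/F = 0.784, x_1 = 0.375, y_1 = 0.733

Iterate (Newton) starting at V/F = 0.32:
  V/F = 0.320: g = 0.2392, g' = -0.520 → V/F = 0.780
  V/F = 0.780: g = 0.0024, g' = -0.573 → V/F = 0.784
Converged at V/F = 0.784.
Compositions from xᵢ = zᵢ/(1+V/F(Kᵢ−1)), yᵢ = Kᵢxᵢ:
  1: x = 0.375, y = 0.733
  2: x = 0.323, y = 0.152
  3: x = 0.301, y = 0.115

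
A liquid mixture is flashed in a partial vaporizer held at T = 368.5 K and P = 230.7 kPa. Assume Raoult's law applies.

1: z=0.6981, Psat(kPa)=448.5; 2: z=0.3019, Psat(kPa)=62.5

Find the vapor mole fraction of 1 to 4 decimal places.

y_1 = 0.8471

Raoult's law: Kᵢ = Pᵢˢᵃᵗ/P = Pᵢˢᵃᵗ/230.7.
  K_1 = 448.5/230.7 = 1.944083, K_2 = 62.5/230.7 = 0.270915
Let ψ = V/F and solve Σ zᵢ(Kᵢ−1)/(1+ψ(Kᵢ−1)) = 0.
Check two-phase: ΣzᵢKᵢ = 1.4390 > 1 and Σzᵢ/Kᵢ = 1.4735 > 1, so g(0) = 0.4390 > 0 and g(1) = -0.4735 < 0.
Binary case is linear: z₁(K₁−1)(1+ψ(K₂−1)) + z₂(K₂−1)(1+ψ(K₁−1)) = 0
⇒ ψ = [z₁(K₁−1)+z₂(K₂−1)] / [−(K₁−1)(K₂−1)] = 0.43895/0.68832 = 0.6377
Compositions from xᵢ = zᵢ/(1+ψ(Kᵢ−1)), yᵢ = Kᵢxᵢ:
  1: x = 0.4358, y = 0.8471
  2: x = 0.5642, y = 0.1529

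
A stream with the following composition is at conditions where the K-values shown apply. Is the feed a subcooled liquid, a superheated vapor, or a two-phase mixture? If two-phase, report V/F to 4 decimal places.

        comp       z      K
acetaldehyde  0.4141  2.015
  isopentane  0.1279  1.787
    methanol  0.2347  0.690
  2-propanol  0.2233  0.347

ΣzᵢKᵢ = 1.3024; Σzᵢ/Kᵢ = 1.2607.
Both exceed 1, so a two-phase solution exists.
Rachford–Rice: g(ψ) = Σ zᵢ(Kᵢ−1)/(1+ψ(Kᵢ−1)) = 0.
Newton iteration, ψ⁰ = 0.5:
  ψ = 0.5000: g = 0.04844, g' = -0.4700 → ψ = 0.6031
  ψ = 0.6031: g = -0.00104, g' = -0.4938 → ψ = 0.6009
Converged at ψ = 0.6009.

two-phase, V/F = 0.6009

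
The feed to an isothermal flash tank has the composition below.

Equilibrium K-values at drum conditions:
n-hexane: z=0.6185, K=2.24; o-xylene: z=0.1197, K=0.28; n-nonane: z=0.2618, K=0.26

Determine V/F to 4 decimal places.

Material balance + equilibrium reduce to Σ zᵢ(Kᵢ−1)/(1+V/F(Kᵢ−1)) = 0.
g(0) = ΣzᵢKᵢ − 1 = 0.4870 and g(1) = 1 − Σzᵢ/Kᵢ = -0.7105, so a root lies in (0, 1).
Newton–Raphson from V/F = 0.5:
  V/F = 0.5000: g = 0.03125, g' = -0.8751 → V/F = 0.5357
  V/F = 0.5357: g = -0.00045, g' = -0.9013 → V/F = 0.5352
Converged at V/F = 0.5352.

V/F = 0.5352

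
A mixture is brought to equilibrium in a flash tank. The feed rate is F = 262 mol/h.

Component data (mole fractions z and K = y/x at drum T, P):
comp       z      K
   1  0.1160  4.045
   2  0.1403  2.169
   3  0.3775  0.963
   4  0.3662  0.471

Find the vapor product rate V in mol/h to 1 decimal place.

Rachford–Rice: g(ψ) = Σ zᵢ(Kᵢ−1)/(1+ψ(Kᵢ−1)) = 0.
g(0) = ΣzᵢKᵢ − 1 = 0.3095 and g(1) = 1 − Σzᵢ/Kᵢ = -0.2629, so a root lies in (0, 1).
Newton iteration, ψ⁰ = 0.6:
  ψ = 0.6000: g = -0.07674, g' = -0.4213 → ψ = 0.4178
  ψ = 0.4178: g = 0.00275, g' = -0.4643 → ψ = 0.4238
Converged at ψ = 0.4238.
Then V = ψ·F = 0.4238·262 = 111.0 mol/h and L = F − V = 151.0 mol/h.

V = 111.0 mol/h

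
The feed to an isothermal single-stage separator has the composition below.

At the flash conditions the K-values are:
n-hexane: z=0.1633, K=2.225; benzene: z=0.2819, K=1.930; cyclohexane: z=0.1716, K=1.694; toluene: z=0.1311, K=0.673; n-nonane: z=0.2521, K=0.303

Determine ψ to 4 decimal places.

Newton iteration, ψ⁰ = 0.43:
  ψ = 0.4300: g = 0.10922, g' = -0.5473 → ψ = 0.6296
  ψ = 0.6296: g = -0.00592, g' = -0.6262 → ψ = 0.6201
Converged at ψ = 0.6201.

ψ = 0.6201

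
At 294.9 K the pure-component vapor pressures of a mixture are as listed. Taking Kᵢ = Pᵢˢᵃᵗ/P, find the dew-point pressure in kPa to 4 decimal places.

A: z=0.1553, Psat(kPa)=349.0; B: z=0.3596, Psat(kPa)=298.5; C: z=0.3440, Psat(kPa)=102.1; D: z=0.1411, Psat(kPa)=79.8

At the dew point ψ → 1, so Σzᵢ/Kᵢ = 1 with Kᵢ = Pᵢˢᵃᵗ/P ⇒ 1/P = Σzᵢ/Pᵢˢᵃᵗ.
1/P = 0.1553/349.0 + 0.3596/298.5 + 0.3440/102.1 + 0.1411/79.8 = 0.0067871 ⇒ P = 147.3385 kPa

Pdew = 147.3385 kPa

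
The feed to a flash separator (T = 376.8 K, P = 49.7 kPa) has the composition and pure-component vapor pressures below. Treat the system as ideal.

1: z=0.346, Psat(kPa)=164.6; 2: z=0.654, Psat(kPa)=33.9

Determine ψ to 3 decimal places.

ψ = 0.805

Raoult's law: Kᵢ = Pᵢˢᵃᵗ/P = Pᵢˢᵃᵗ/49.7.
  K_1 = 164.6/49.7 = 3.31187, K_2 = 33.9/49.7 = 0.68209
Iterate (Newton) starting at ψ = 0.5:
  ψ = 0.500: g = 0.1238, g' = -0.491 → ψ = 0.752
  ψ = 0.752: g = 0.0189, g' = -0.361 → ψ = 0.804
  ψ = 0.804: g = 0.0004, g' = -0.345 → ψ = 0.805
Converged at ψ = 0.805.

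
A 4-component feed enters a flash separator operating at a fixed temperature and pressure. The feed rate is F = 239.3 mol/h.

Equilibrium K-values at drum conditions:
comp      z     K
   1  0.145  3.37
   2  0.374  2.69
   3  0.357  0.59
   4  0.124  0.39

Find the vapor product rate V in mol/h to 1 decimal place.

Let ψ = V/F and solve Σ zᵢ(Kᵢ−1)/(1+ψ(Kᵢ−1)) = 0.
Check two-phase: ΣzᵢKᵢ = 1.754 > 1 and Σzᵢ/Kᵢ = 1.105 > 1, so g(0) = 0.754 > 0 and g(1) = -0.105 < 0.
Newton iteration, ψ⁰ = 0.5:
  ψ = 0.500: g = 0.2069, g' = -0.675 → ψ = 0.807
  ψ = 0.807: g = 0.0179, g' = -0.600 → ψ = 0.836
Converged at ψ = 0.836.
Then V = ψ·F = 0.8363·239.3 = 200.1 mol/h and L = F − V = 39.2 mol/h.

V = 200.1 mol/h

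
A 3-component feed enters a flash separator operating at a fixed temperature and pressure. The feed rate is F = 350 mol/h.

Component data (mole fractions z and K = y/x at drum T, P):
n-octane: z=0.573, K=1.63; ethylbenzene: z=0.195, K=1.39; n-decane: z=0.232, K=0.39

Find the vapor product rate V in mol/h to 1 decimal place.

V = 296.3 mol/h

Newton iteration, ψ⁰ = 0.48:
  ψ = 0.480: g = 0.1411, g' = -0.328 → ψ = 0.911
  ψ = 0.911: g = -0.0328, g' = -0.545 → ψ = 0.850
  ψ = 0.850: g = -0.0019, g' = -0.486 → ψ = 0.846
Converged at ψ = 0.846.
Then V = ψ·F = 0.8465·350 = 296.3 mol/h and L = F − V = 53.7 mol/h.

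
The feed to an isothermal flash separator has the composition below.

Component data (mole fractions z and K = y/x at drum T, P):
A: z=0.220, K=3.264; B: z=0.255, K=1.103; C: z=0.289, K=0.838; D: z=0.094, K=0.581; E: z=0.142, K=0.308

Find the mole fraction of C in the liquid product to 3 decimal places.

x_C = 0.315

Let ψ = V/F and solve Σ zᵢ(Kᵢ−1)/(1+ψ(Kᵢ−1)) = 0.
Feasibility: ΣzᵢKᵢ = 1.340, Σzᵢ/Kᵢ = 1.266 — both > 1, two phases present.
Newton iteration, ψ⁰ = 0.5:
  ψ = 0.500: g = 0.0076, g' = -0.445 → ψ = 0.517
Converged at ψ = 0.517.
Compositions from xᵢ = zᵢ/(1+ψ(Kᵢ−1)), yᵢ = Kᵢxᵢ:
  A: x = 0.101, y = 0.331
  B: x = 0.242, y = 0.267
  C: x = 0.315, y = 0.264
  D: x = 0.120, y = 0.070
  E: x = 0.221, y = 0.068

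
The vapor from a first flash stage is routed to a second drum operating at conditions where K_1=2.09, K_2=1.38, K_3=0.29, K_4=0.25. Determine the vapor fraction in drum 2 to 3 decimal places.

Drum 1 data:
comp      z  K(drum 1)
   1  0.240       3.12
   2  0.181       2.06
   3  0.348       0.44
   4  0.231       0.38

Drum 1:
Rachford–Rice: g(ψ₁) = Σ zᵢ(Kᵢ−1)/(1+ψ₁(Kᵢ−1)) = 0.
Check two-phase: ΣzᵢKᵢ = 1.363 > 1 and Σzᵢ/Kᵢ = 1.564 > 1, so g(0) = 0.363 > 0 and g(1) = -0.564 < 0.
Iterate (Newton) starting at ψ₁ = 0.5:
  ψ₁ = 0.500: g = -0.1058, g' = -0.738 → ψ₁ = 0.357
  ψ₁ = 0.357: g = 0.0016, g' = -0.774 → ψ₁ = 0.359
Converged at ψ₁ = 0.359.
Drum-1 compositions:
  1: x = 0.136, y = 0.425
  2: x = 0.131, y = 0.270
  3: x = 0.435, y = 0.192
  4: x = 0.297, y = 0.113
Drum-2 feed = drum-1 vapor: z₂ = (0.4254, 0.2702, 0.1916, 0.1129).
Drum 2:
Newton iteration, ψ₂⁰ = 0.44:
  ψ₂ = 0.440: g = 0.0771, g' = -0.605 → ψ₂ = 0.567
  ψ₂ = 0.567: g = -0.0043, g' = -0.683 → ψ₂ = 0.561
Converged at ψ₂ = 0.561.
  1: x = 0.264, y = 0.552
  2: x = 0.223, y = 0.307
  3: x = 0.318, y = 0.092
  4: x = 0.195, y = 0.049

V/F (drum 2) = 0.561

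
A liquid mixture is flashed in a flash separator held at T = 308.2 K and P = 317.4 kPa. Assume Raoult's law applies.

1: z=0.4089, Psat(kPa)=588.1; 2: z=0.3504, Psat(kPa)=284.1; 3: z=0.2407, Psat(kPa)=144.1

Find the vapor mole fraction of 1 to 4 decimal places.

Raoult's law: Kᵢ = Pᵢˢᵃᵗ/P = Pᵢˢᵃᵗ/317.4.
  K_1 = 588.1/317.4 = 1.852867, K_2 = 284.1/317.4 = 0.895085, K_3 = 144.1/317.4 = 0.454001
Material balance + equilibrium reduce to Σ zᵢ(Kᵢ−1)/(1+ψ(Kᵢ−1)) = 0.
Check two-phase: ΣzᵢKᵢ = 1.1806 > 1 and Σzᵢ/Kᵢ = 1.1423 > 1, so g(0) = 0.1806 > 0 and g(1) = -0.1423 < 0.
Iterate (Newton) starting at ψ = 0.68:
  ψ = 0.6800: g = -0.02789, g' = -0.3052 → ψ = 0.5886
  ψ = 0.5886: g = -0.00066, g' = -0.2920 → ψ = 0.5863
Converged at ψ = 0.5863.
Compositions from xᵢ = zᵢ/(1+ψ(Kᵢ−1)), yᵢ = Kᵢxᵢ:
  1: x = 0.2726, y = 0.5051
  2: x = 0.3734, y = 0.3342
  3: x = 0.3540, y = 0.1607

y_1 = 0.5051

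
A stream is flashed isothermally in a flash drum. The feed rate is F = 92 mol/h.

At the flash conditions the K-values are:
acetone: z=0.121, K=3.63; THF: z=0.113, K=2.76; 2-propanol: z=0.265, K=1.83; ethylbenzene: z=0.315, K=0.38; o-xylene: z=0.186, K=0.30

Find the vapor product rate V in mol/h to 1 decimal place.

V = 36.4 mol/h

Let β = V/F and solve Σ zᵢ(Kᵢ−1)/(1+β(Kᵢ−1)) = 0.
Feasibility: ΣzᵢKᵢ = 1.412, Σzᵢ/Kᵢ = 1.668 — both > 1, two phases present.
Iterate (Newton) starting at β = 0.7:
  β = 0.700: g = -0.2601, g' = -0.975 → β = 0.433
  β = 0.433: g = -0.0306, g' = -0.808 → β = 0.395
  β = 0.395: g = 0.0001, g' = -0.813 → β = 0.396
Converged at β = 0.396.
Then V = β·F = 0.3955·92 = 36.4 mol/h and L = F − V = 55.6 mol/h.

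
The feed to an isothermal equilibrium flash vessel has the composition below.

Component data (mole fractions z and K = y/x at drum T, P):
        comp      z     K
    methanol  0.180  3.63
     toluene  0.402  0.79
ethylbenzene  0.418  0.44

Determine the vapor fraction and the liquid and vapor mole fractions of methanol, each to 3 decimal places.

ψ = 0.146, x_methanol = 0.130, y_methanol = 0.472

Material balance + equilibrium reduce to Σ zᵢ(Kᵢ−1)/(1+ψ(Kᵢ−1)) = 0.
g(0) = ΣzᵢKᵢ − 1 = 0.155 and g(1) = 1 − Σzᵢ/Kᵢ = -0.508, so a root lies in (0, 1).
Iterate (Newton) starting at ψ = 0.34:
  ψ = 0.340: g = -0.1301, g' = -0.568 → ψ = 0.111
  ψ = 0.111: g = 0.0306, g' = -0.914 → ψ = 0.144
  ψ = 0.144: g = 0.0015, g' = -0.828 → ψ = 0.146
Converged at ψ = 0.146.
Compositions from xᵢ = zᵢ/(1+ψ(Kᵢ−1)), yᵢ = Kᵢxᵢ:
  methanol: x = 0.130, y = 0.472
  toluene: x = 0.415, y = 0.328
  ethylbenzene: x = 0.455, y = 0.200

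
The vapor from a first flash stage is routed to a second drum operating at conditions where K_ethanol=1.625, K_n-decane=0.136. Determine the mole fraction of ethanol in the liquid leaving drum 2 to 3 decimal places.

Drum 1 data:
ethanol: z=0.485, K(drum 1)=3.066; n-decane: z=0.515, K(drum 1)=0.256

Drum 1:
Rachford–Rice: g(ψ₁) = Σ zᵢ(Kᵢ−1)/(1+ψ₁(Kᵢ−1)) = 0.
g(0) = ΣzᵢKᵢ − 1 = 0.619 and g(1) = 1 − Σzᵢ/Kᵢ = -1.170, so a root lies in (0, 1).
Newton iteration, ψ₁⁰ = 0.5:
  ψ₁ = 0.500: g = -0.1173, g' = -1.224 → ψ₁ = 0.404
  ψ₁ = 0.404: g = -0.0019, g' = -1.198 → ψ₁ = 0.403
Converged at ψ₁ = 0.403.
Drum-1 compositions:
  ethanol: x = 0.265, y = 0.812
  n-decane: x = 0.735, y = 0.188
Drum-2 feed = drum-1 vapor: z₂ = (0.8118, 0.1882).
Drum 2:
Let ψ₂ = V/F and solve Σ zᵢ(Kᵢ−1)/(1+ψ₂(Kᵢ−1)) = 0.
g(0) = ΣzᵢKᵢ − 1 = 0.345 and g(1) = 1 − Σzᵢ/Kᵢ = -0.884, so a root lies in (0, 1).
Newton–Raphson from ψ₂ = 0.5:
  ψ₂ = 0.500: g = 0.1003, g' = -0.620 → ψ₂ = 0.662
  ψ₂ = 0.662: g = -0.0209, g' = -0.925 → ψ₂ = 0.639
  ψ₂ = 0.639: g = -0.0007, g' = -0.863 → ψ₂ = 0.638
Converged at ψ₂ = 0.638.
  ethanol: x = 0.580, y = 0.943
  n-decane: x = 0.420, y = 0.057

x_ethanol (drum 2) = 0.580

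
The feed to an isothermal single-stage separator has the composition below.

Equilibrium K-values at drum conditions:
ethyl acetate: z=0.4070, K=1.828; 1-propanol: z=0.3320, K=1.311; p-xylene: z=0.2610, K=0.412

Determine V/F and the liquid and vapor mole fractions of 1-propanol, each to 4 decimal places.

Iterate (Newton) starting at V/F = 0.59:
  V/F = 0.5900: g = 0.07865, g' = -0.3604 → V/F = 0.8082
  V/F = 0.8082: g = -0.00804, g' = -0.4483 → V/F = 0.7903
  V/F = 0.7903: g = -0.00010, g' = -0.4375 → V/F = 0.7900
Converged at V/F = 0.7900.
Compositions from xᵢ = zᵢ/(1+V/F(Kᵢ−1)), yᵢ = Kᵢxᵢ:
  ethyl acetate: x = 0.2460, y = 0.4498
  1-propanol: x = 0.2665, y = 0.3494
  p-xylene: x = 0.4874, y = 0.2008

V/F = 0.7900, x_1-propanol = 0.2665, y_1-propanol = 0.3494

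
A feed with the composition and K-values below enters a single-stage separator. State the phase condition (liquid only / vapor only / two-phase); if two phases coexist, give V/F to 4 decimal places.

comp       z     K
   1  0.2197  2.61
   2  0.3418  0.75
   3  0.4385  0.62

two-phase, V/F = 0.1936

ΣzᵢKᵢ = 1.1016; Σzᵢ/Kᵢ = 1.2472.
Both exceed 1, so a two-phase solution exists.
Let ψ = V/F and solve Σ zᵢ(Kᵢ−1)/(1+ψ(Kᵢ−1)) = 0.
Iterate (Newton) starting at ψ = 0.5:
  ψ = 0.5000: g = -0.10741, g' = -0.2992 → ψ = 0.1410
  ψ = 0.1410: g = 0.02363, g' = -0.4719 → ψ = 0.1911
  ψ = 0.1911: g = 0.00108, g' = -0.4302 → ψ = 0.1936
Converged at ψ = 0.1936.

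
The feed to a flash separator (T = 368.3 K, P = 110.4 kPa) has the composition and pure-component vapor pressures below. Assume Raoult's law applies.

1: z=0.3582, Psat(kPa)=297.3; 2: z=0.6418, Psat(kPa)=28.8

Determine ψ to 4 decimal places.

ψ = 0.1055

Raoult's law: Kᵢ = Pᵢˢᵃᵗ/P = Pᵢˢᵃᵗ/110.4.
  K_1 = 297.3/110.4 = 2.692935, K_2 = 28.8/110.4 = 0.260870
Binary case is linear: z₁(K₁−1)(1+ψ(K₂−1)) + z₂(K₂−1)(1+ψ(K₁−1)) = 0
⇒ ψ = [z₁(K₁−1)+z₂(K₂−1)] / [−(K₁−1)(K₂−1)] = 0.13204/1.25130 = 0.1055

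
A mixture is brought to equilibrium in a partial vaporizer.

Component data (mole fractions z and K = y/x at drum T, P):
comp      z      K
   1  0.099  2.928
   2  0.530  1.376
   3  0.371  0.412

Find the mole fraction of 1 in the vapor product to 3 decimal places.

Iterate (Newton) starting at ψ = 0.42:
  ψ = 0.420: g = -0.0121, g' = -0.394 → ψ = 0.389
Converged at ψ = 0.389.
Compositions from xᵢ = zᵢ/(1+ψ(Kᵢ−1)), yᵢ = Kᵢxᵢ:
  1: x = 0.057, y = 0.166
  2: x = 0.462, y = 0.636
  3: x = 0.481, y = 0.198

y_1 = 0.166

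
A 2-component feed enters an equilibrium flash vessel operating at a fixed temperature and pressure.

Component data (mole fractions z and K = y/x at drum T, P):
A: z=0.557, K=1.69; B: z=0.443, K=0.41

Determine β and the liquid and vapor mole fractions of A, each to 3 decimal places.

Let β = V/F and solve Σ zᵢ(Kᵢ−1)/(1+β(Kᵢ−1)) = 0.
Feasibility: ΣzᵢKᵢ = 1.123, Σzᵢ/Kᵢ = 1.410 — both > 1, two phases present.
Binary case is linear: z₁(K₁−1)(1+β(K₂−1)) + z₂(K₂−1)(1+β(K₁−1)) = 0
⇒ β = [z₁(K₁−1)+z₂(K₂−1)] / [−(K₁−1)(K₂−1)] = 0.1230/0.4071 = 0.302
Compositions from xᵢ = zᵢ/(1+β(Kᵢ−1)), yᵢ = Kᵢxᵢ:
  A: x = 0.461, y = 0.779
  B: x = 0.539, y = 0.221

β = 0.302, x_A = 0.461, y_A = 0.779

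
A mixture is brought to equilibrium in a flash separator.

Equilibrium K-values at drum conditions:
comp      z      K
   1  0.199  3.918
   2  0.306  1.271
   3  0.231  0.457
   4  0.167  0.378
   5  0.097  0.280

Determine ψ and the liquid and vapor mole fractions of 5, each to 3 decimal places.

ψ = 0.326, x_5 = 0.127, y_5 = 0.035

Let ψ = V/F and solve Σ zᵢ(Kᵢ−1)/(1+ψ(Kᵢ−1)) = 0.
Check two-phase: ΣzᵢKᵢ = 1.364 > 1 and Σzᵢ/Kᵢ = 1.585 > 1, so g(0) = 0.364 > 0 and g(1) = -0.585 < 0.
Newton iteration, ψ⁰ = 0.5:
  ψ = 0.500: g = -0.1229, g' = -0.685 → ψ = 0.321
  ψ = 0.321: g = 0.0039, g' = -0.757 → ψ = 0.326
Converged at ψ = 0.326.
Compositions from xᵢ = zᵢ/(1+ψ(Kᵢ−1)), yᵢ = Kᵢxᵢ:
  1: x = 0.102, y = 0.400
  2: x = 0.281, y = 0.357
  3: x = 0.281, y = 0.128
  4: x = 0.209, y = 0.079
  5: x = 0.127, y = 0.035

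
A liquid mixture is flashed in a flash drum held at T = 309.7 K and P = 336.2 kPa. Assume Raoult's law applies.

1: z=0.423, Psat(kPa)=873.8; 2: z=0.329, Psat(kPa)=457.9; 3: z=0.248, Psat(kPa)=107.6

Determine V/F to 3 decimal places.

V/F = 0.824

Raoult's law: Kᵢ = Pᵢˢᵃᵗ/P = Pᵢˢᵃᵗ/336.2.
  K_1 = 873.8/336.2 = 2.59905, K_2 = 457.9/336.2 = 1.36199, K_3 = 107.6/336.2 = 0.32005
Material balance + equilibrium reduce to Σ zᵢ(Kᵢ−1)/(1+V/F(Kᵢ−1)) = 0.
g(0) = ΣzᵢKᵢ − 1 = 0.627 and g(1) = 1 − Σzᵢ/Kᵢ = -0.179, so a root lies in (0, 1).
Newton–Raphson from V/F = 0.5:
  V/F = 0.500: g = 0.2212, g' = -0.628 → V/F = 0.852
  V/F = 0.852: g = -0.0237, g' = -0.867 → V/F = 0.825
  V/F = 0.825: g = -0.0006, g' = -0.821 → V/F = 0.824
Converged at V/F = 0.824.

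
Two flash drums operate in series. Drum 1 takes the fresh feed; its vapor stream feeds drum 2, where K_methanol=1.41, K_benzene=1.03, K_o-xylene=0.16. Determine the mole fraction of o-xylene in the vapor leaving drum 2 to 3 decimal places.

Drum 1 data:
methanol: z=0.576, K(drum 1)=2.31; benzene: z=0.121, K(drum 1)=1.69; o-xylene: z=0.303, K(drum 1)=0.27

Drum 1:
Let ψ₁ = V/F and solve Σ zᵢ(Kᵢ−1)/(1+ψ₁(Kᵢ−1)) = 0.
Feasibility: ΣzᵢKᵢ = 1.617, Σzᵢ/Kᵢ = 1.443 — both > 1, two phases present.
Newton iteration, ψ₁⁰ = 0.5:
  ψ₁ = 0.500: g = 0.1697, g' = -0.793 → ψ₁ = 0.714
  ψ₁ = 0.714: g = -0.0161, g' = -0.994 → ψ₁ = 0.698
Converged at ψ₁ = 0.698.
Drum-1 compositions:
  methanol: x = 0.301, y = 0.695
  benzene: x = 0.082, y = 0.138
  o-xylene: x = 0.617, y = 0.167
Drum-2 feed = drum-1 vapor: z₂ = (0.6953, 0.1380, 0.1667).
Drum 2:
Rachford–Rice: g(ψ₂) = Σ zᵢ(Kᵢ−1)/(1+ψ₂(Kᵢ−1)) = 0.
g(0) = ΣzᵢKᵢ − 1 = 0.149 and g(1) = 1 − Σzᵢ/Kᵢ = -0.669, so a root lies in (0, 1).
Newton–Raphson from ψ₂ = 0.35:
  ψ₂ = 0.350: g = 0.0551, g' = -0.325 → ψ₂ = 0.519
  ψ₂ = 0.519: g = -0.0092, g' = -0.449 → ψ₂ = 0.499
  ψ₂ = 0.499: g = -0.0002, g' = -0.429 → ψ₂ = 0.498
Converged at ψ₂ = 0.498.
  methanol: x = 0.577, y = 0.814
  benzene: x = 0.136, y = 0.140
  o-xylene: x = 0.287, y = 0.046

y_o-xylene (drum 2) = 0.046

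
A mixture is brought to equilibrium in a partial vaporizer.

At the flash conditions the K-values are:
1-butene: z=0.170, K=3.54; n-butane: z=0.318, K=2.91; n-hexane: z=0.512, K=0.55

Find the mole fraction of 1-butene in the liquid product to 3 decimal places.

Newton–Raphson from V/F = 0.42:
  V/F = 0.420: g = 0.2618, g' = -0.772 → V/F = 0.759
  V/F = 0.759: g = 0.0453, g' = -0.560 → V/F = 0.840
  V/F = 0.840: g = 0.0005, g' = -0.551 → V/F = 0.841
Converged at V/F = 0.841.
Compositions from xᵢ = zᵢ/(1+V/F(Kᵢ−1)), yᵢ = Kᵢxᵢ:
  1-butene: x = 0.054, y = 0.192
  n-butane: x = 0.122, y = 0.355
  n-hexane: x = 0.824, y = 0.453

x_1-butene = 0.054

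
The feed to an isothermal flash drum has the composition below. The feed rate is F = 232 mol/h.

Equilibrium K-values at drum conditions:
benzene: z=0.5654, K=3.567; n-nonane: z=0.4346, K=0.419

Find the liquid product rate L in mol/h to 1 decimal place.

Rachford–Rice: g(ψ) = Σ zᵢ(Kᵢ−1)/(1+ψ(Kᵢ−1)) = 0.
Feasibility: ΣzᵢKᵢ = 2.1989, Σzᵢ/Kᵢ = 1.1957 — both > 1, two phases present.
Newton–Raphson from ψ = 0.5:
  ψ = 0.5000: g = 0.27971, g' = -1.0059 → ψ = 0.7781
  ψ = 0.7781: g = 0.02342, g' = -0.9033 → ψ = 0.8040
  ψ = 0.8040: g = -0.00012, g' = -0.9135 → ψ = 0.8038
Converged at ψ = 0.8038.
Then V = ψ·F = 0.8038·232 = 186.5 mol/h and L = F − V = 45.5 mol/h.

L = 45.5 mol/h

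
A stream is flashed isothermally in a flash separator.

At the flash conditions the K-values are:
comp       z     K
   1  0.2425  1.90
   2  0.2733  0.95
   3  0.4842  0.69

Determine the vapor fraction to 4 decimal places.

Let ψ = V/F and solve Σ zᵢ(Kᵢ−1)/(1+ψ(Kᵢ−1)) = 0.
Check two-phase: ΣzᵢKᵢ = 1.0545 > 1 and Σzᵢ/Kᵢ = 1.1171 > 1, so g(0) = 0.0545 > 0 and g(1) = -0.1171 < 0.
Newton iteration, ψ⁰ = 0.5:
  ψ = 0.5000: g = -0.04113, g' = -0.1593 → ψ = 0.2418
  ψ = 0.2418: g = 0.00315, g' = -0.1876 → ψ = 0.2586
  ψ = 0.2586: g = 0.00002, g' = -0.1850 → ψ = 0.2587
Converged at ψ = 0.2587.

ψ = 0.2587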